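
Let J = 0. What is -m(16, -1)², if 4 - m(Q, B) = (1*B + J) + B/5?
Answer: -676/25 ≈ -27.040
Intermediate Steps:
m(Q, B) = 4 - 6*B/5 (m(Q, B) = 4 - ((1*B + 0) + B/5) = 4 - ((B + 0) + B/5) = 4 - (B + B/5) = 4 - 6*B/5)
-m(16, -1)² = -(4 - 6/5*(-1))² = -(4 + 6/5)² = -(26/5)² = -1*676/25 = -676/25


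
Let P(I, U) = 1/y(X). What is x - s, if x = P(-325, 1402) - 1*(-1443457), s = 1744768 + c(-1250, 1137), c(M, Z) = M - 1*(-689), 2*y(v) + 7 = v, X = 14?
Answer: -2105248/7 ≈ -3.0075e+5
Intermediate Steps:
y(v) = -7/2 + v/2
P(I, U) = 2/7 (P(I, U) = 1/(-7/2 + (½)*14) = 1/(-7/2 + 7) = 1/(7/2) = 2/7)
c(M, Z) = 689 + M (c(M, Z) = M + 689 = 689 + M)
s = 1744207 (s = 1744768 + (689 - 1250) = 1744768 - 561 = 1744207)
x = 10104201/7 (x = 2/7 - 1*(-1443457) = 2/7 + 1443457 = 10104201/7 ≈ 1.4435e+6)
x - s = 10104201/7 - 1*1744207 = 10104201/7 - 1744207 = -2105248/7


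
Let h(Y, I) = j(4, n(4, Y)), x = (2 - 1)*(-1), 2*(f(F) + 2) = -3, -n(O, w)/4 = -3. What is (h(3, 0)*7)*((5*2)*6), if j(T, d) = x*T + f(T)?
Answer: -3150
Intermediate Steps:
n(O, w) = 12 (n(O, w) = -4*(-3) = 12)
f(F) = -7/2 (f(F) = -2 + (½)*(-3) = -2 - 3/2 = -7/2)
x = -1 (x = 1*(-1) = -1)
j(T, d) = -7/2 - T (j(T, d) = -T - 7/2 = -7/2 - T)
h(Y, I) = -15/2 (h(Y, I) = -7/2 - 1*4 = -7/2 - 4 = -15/2)
(h(3, 0)*7)*((5*2)*6) = (-15/2*7)*((5*2)*6) = -525*6 = -105/2*60 = -3150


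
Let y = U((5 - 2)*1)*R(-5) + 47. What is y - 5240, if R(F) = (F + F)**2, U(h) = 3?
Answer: -4893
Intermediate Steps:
R(F) = 4*F**2 (R(F) = (2*F)**2 = 4*F**2)
y = 347 (y = 3*(4*(-5)**2) + 47 = 3*(4*25) + 47 = 3*100 + 47 = 300 + 47 = 347)
y - 5240 = 347 - 5240 = -4893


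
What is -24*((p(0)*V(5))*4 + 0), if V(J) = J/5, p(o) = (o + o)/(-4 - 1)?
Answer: 0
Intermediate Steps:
p(o) = -2*o/5 (p(o) = (2*o)/(-5) = (2*o)*(-⅕) = -2*o/5)
V(J) = J/5 (V(J) = J*(⅕) = J/5)
-24*((p(0)*V(5))*4 + 0) = -24*(((-⅖*0)*((⅕)*5))*4 + 0) = -24*((0*1)*4 + 0) = -24*(0*4 + 0) = -24*(0 + 0) = -24*0 = 0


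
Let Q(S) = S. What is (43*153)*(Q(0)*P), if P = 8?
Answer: 0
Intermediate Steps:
(43*153)*(Q(0)*P) = (43*153)*(0*8) = 6579*0 = 0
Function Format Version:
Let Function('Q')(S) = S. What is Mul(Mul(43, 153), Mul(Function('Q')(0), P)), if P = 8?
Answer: 0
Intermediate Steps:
Mul(Mul(43, 153), Mul(Function('Q')(0), P)) = Mul(Mul(43, 153), Mul(0, 8)) = Mul(6579, 0) = 0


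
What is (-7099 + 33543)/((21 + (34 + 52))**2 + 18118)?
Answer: 26444/29567 ≈ 0.89438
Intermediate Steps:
(-7099 + 33543)/((21 + (34 + 52))**2 + 18118) = 26444/((21 + 86)**2 + 18118) = 26444/(107**2 + 18118) = 26444/(11449 + 18118) = 26444/29567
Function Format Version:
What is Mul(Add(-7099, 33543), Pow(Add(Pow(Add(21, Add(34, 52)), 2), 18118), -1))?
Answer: Rational(26444, 29567) ≈ 0.89438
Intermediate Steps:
Mul(Add(-7099, 33543), Pow(Add(Pow(Add(21, Add(34, 52)), 2), 18118), -1)) = Mul(26444, Pow(Add(Pow(Add(21, 86), 2), 18118), -1)) = Mul(26444, Pow(Add(Pow(107, 2), 18118), -1)) = Mul(26444, Pow(Add(11449, 18118), -1)) = Mul(26444, Pow(29567, -1)) = Mul(26444, Rational(1, 29567)) = Rational(26444, 29567)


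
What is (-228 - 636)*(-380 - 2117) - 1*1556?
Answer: 2155852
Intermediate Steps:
(-228 - 636)*(-380 - 2117) - 1*1556 = -864*(-2497) - 1556 = 2157408 - 1556 = 2155852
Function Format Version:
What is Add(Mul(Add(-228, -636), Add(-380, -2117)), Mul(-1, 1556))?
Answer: 2155852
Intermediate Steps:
Add(Mul(Add(-228, -636), Add(-380, -2117)), Mul(-1, 1556)) = Add(Mul(-864, -2497), -1556) = Add(2157408, -1556) = 2155852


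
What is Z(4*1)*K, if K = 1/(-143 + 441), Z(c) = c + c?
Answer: 4/149 ≈ 0.026846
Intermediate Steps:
Z(c) = 2*c
K = 1/298 ≈ 0.0033557
Z(4*1)*K = (2*(4*1))*(1/298) = (2*4)*(1/298) = 8*(1/298) = 4/149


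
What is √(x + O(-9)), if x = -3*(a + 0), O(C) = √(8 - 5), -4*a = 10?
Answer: √(30 + 4*√3)/2 ≈ 3.0384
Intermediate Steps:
a = -5/2 (a = -¼*10 = -5/2 ≈ -2.5000)
O(C) = √3
x = 15/2 (x = -3*(-5/2 + 0) = -3*(-5/2) = 15/2 ≈ 7.5000)
√(x + O(-9)) = √(15/2 + √3)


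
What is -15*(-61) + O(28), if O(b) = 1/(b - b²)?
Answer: 691739/756 ≈ 915.00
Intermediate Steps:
-15*(-61) + O(28) = -15*(-61) - 1/(28*(-1 + 28)) = 915 - 1*1/28/27 = 915 - 1*1/28*1/27 = 915 - 1/756 = 691739/756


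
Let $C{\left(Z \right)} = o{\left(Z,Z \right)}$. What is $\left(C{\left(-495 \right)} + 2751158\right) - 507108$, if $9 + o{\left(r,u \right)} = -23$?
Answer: $2244018$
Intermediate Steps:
$o{\left(r,u \right)} = -32$ ($o{\left(r,u \right)} = -9 - 23 = -32$)
$C{\left(Z \right)} = -32$
$\left(C{\left(-495 \right)} + 2751158\right) - 507108 = \left(-32 + 2751158\right) - 507108 = 2751126 - 507108 = 2244018$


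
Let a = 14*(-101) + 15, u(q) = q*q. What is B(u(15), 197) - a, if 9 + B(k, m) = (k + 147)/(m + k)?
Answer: 293476/211 ≈ 1390.9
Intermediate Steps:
u(q) = q²
B(k, m) = -9 + (147 + k)/(k + m) (B(k, m) = -9 + (k + 147)/(m + k) = -9 + (147 + k)/(k + m))
a = -1399 (a = -1414 + 15 = -1399)
B(u(15), 197) - a = (147 - 9*197 - 8*15²)/(15² + 197) - 1*(-1399) = (147 - 1773 - 8*225)/(225 + 197) + 1399 = (147 - 1773 - 1800)/422 + 1399 = (1/422)*(-3426) + 1399 = -1713/211 + 1399 = 293476/211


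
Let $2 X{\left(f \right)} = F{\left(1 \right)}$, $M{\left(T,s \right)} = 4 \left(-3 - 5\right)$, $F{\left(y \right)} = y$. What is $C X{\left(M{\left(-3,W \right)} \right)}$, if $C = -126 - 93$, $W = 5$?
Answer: $- \frac{219}{2} \approx -109.5$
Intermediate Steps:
$M{\left(T,s \right)} = -32$ ($M{\left(T,s \right)} = 4 \left(-8\right) = -32$)
$X{\left(f \right)} = \frac{1}{2}$ ($X{\left(f \right)} = \frac{1}{2} \cdot 1 = \frac{1}{2}$)
$C = -219$ ($C = -126 - 93 = -219$)
$C X{\left(M{\left(-3,W \right)} \right)} = \left(-219\right) \frac{1}{2} = - \frac{219}{2}$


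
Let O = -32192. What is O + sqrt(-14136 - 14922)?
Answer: -32192 + I*sqrt(29058) ≈ -32192.0 + 170.46*I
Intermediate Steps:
O + sqrt(-14136 - 14922) = -32192 + sqrt(-14136 - 14922) = -32192 + sqrt(-29058) = -32192 + I*sqrt(29058)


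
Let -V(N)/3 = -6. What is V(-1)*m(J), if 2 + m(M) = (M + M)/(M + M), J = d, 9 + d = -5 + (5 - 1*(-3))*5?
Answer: -18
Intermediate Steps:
d = 26 (d = -9 + (-5 + (5 - 1*(-3))*5) = -9 + (-5 + (5 + 3)*5) = -9 + (-5 + 8*5) = -9 + (-5 + 40) = -9 + 35 = 26)
V(N) = 18 (V(N) = -3*(-6) = 18)
J = 26
m(M) = -1 (m(M) = -2 + (M + M)/(M + M) = -2 + (2*M)/((2*M)) = -2 + (2*M)*(1/(2*M)) = -2 + 1 = -1)
V(-1)*m(J) = 18*(-1) = -18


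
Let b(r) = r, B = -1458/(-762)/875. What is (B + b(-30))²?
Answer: 11112268919049/12348765625 ≈ 899.87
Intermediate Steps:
B = 243/111125 (B = -1458*(-1/762)*(1/875) = (243/127)*(1/875) = 243/111125 ≈ 0.0021867)
(B + b(-30))² = (243/111125 - 30)² = (-3333507/111125)² = 11112268919049/12348765625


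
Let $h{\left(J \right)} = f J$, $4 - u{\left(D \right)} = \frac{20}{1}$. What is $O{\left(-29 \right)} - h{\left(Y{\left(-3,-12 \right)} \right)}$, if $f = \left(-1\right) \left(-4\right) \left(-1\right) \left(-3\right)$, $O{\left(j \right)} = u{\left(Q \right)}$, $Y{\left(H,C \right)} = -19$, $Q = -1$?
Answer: $212$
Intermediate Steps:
$u{\left(D \right)} = -16$ ($u{\left(D \right)} = 4 - \frac{20}{1} = 4 - 20 \cdot 1 = 4 - 20 = -16$)
$O{\left(j \right)} = -16$
$f = 12$ ($f = 4 \left(-1\right) \left(-3\right) = \left(-4\right) \left(-3\right) = 12$)
$h{\left(J \right)} = 12 J$
$O{\left(-29 \right)} - h{\left(Y{\left(-3,-12 \right)} \right)} = -16 - 12 \left(-19\right) = -16 - -228 = -16 + 228 = 212$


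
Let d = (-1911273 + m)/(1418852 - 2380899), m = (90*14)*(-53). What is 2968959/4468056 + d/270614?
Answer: 128826279925685965/193871471951868008 ≈ 0.66449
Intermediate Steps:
m = -66780 (m = 1260*(-53) = -66780)
d = 1978053/962047 (d = (-1911273 - 66780)/(1418852 - 2380899) = -1978053/(-962047) = -1978053*(-1/962047) = 1978053/962047 ≈ 2.0561)
2968959/4468056 + d/270614 = 2968959/4468056 + (1978053/962047)/270614 = 2968959*(1/4468056) + (1978053/962047)*(1/270614) = 989653/1489352 + 1978053/260343386858 = 128826279925685965/193871471951868008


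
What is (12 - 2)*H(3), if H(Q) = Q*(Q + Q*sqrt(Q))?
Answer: 90 + 90*sqrt(3) ≈ 245.88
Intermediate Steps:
H(Q) = Q*(Q + Q**(3/2))
(12 - 2)*H(3) = (12 - 2)*(3**2 + 3**(5/2)) = 10*(9 + 9*sqrt(3)) = 90 + 90*sqrt(3)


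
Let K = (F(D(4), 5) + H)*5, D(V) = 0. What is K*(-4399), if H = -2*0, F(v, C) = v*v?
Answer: 0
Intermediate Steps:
F(v, C) = v²
H = 0
K = 0 (K = (0² + 0)*5 = (0 + 0)*5 = 0*5 = 0)
K*(-4399) = 0*(-4399) = 0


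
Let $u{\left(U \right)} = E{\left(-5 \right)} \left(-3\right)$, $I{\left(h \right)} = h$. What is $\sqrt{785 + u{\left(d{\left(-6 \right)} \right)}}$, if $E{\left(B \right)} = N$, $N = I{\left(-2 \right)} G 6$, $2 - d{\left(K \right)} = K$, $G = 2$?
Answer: $\sqrt{857} \approx 29.275$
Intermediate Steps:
$d{\left(K \right)} = 2 - K$
$N = -24$ ($N = \left(-2\right) 2 \cdot 6 = \left(-4\right) 6 = -24$)
$E{\left(B \right)} = -24$
$u{\left(U \right)} = 72$ ($u{\left(U \right)} = \left(-24\right) \left(-3\right) = 72$)
$\sqrt{785 + u{\left(d{\left(-6 \right)} \right)}} = \sqrt{785 + 72} = \sqrt{857}$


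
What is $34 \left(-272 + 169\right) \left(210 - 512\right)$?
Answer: $1057604$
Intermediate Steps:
$34 \left(-272 + 169\right) \left(210 - 512\right) = 34 \left(\left(-103\right) \left(-302\right)\right) = 34 \cdot 31106 = 1057604$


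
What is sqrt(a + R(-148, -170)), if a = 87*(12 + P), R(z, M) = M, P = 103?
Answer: sqrt(9835) ≈ 99.172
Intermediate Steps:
a = 10005 (a = 87*(12 + 103) = 87*115 = 10005)
sqrt(a + R(-148, -170)) = sqrt(10005 - 170) = sqrt(9835)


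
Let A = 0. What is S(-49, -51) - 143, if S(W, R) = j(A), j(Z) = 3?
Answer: -140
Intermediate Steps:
S(W, R) = 3
S(-49, -51) - 143 = 3 - 143 = -140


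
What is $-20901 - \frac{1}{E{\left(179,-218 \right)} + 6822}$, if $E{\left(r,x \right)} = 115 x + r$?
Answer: $- \frac{377660168}{18069} \approx -20901.0$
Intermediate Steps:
$E{\left(r,x \right)} = r + 115 x$
$-20901 - \frac{1}{E{\left(179,-218 \right)} + 6822} = -20901 - \frac{1}{\left(179 + 115 \left(-218\right)\right) + 6822} = -20901 - \frac{1}{\left(179 - 25070\right) + 6822} = -20901 - \frac{1}{-24891 + 6822} = -20901 - \frac{1}{-18069} = -20901 - - \frac{1}{18069} = -20901 + \frac{1}{18069} = - \frac{377660168}{18069}$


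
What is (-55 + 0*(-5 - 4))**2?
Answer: 3025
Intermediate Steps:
(-55 + 0*(-5 - 4))**2 = (-55 + 0*(-9))**2 = (-55 + 0)**2 = (-55)**2 = 3025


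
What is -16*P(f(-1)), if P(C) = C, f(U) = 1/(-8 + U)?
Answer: 16/9 ≈ 1.7778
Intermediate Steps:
-16*P(f(-1)) = -16/(-8 - 1) = -16/(-9) = -16*(-1/9) = 16/9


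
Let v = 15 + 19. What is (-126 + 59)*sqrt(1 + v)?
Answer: -67*sqrt(35) ≈ -396.38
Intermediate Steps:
v = 34
(-126 + 59)*sqrt(1 + v) = (-126 + 59)*sqrt(1 + 34) = -67*sqrt(35)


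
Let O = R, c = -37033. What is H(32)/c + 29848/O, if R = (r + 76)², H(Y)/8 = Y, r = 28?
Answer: 10601847/3851432 ≈ 2.7527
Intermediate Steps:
H(Y) = 8*Y
R = 10816 (R = (28 + 76)² = 104² = 10816)
O = 10816
H(32)/c + 29848/O = (8*32)/(-37033) + 29848/10816 = 256*(-1/37033) + 29848*(1/10816) = -256/37033 + 287/104 = 10601847/3851432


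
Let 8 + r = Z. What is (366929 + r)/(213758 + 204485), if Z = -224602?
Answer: 142319/418243 ≈ 0.34028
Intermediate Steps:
r = -224610 (r = -8 - 224602 = -224610)
(366929 + r)/(213758 + 204485) = (366929 - 224610)/(213758 + 204485) = 142319/418243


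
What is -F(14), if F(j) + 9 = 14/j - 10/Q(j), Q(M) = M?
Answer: 61/7 ≈ 8.7143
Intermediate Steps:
F(j) = -9 + 4/j (F(j) = -9 + (14/j - 10/j) = -9 + 4/j)
-F(14) = -(-9 + 4/14) = -(-9 + 4*(1/14)) = -(-9 + 2/7) = -1*(-61/7) = 61/7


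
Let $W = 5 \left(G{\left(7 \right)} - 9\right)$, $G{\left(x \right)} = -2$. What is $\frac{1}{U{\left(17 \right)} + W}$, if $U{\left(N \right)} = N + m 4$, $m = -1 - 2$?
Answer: $- \frac{1}{50} \approx -0.02$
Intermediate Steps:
$m = -3$
$U{\left(N \right)} = -12 + N$ ($U{\left(N \right)} = N - 12 = -12 + N$)
$W = -55$ ($W = 5 \left(-2 - 9\right) = 5 \left(-11\right) = -55$)
$\frac{1}{U{\left(17 \right)} + W} = \frac{1}{\left(-12 + 17\right) - 55} = \frac{1}{5 - 55} = \frac{1}{-50} = - \frac{1}{50}$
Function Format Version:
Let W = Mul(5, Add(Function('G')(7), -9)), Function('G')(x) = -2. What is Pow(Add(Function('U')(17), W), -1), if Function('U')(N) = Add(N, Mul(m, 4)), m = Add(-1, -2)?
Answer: Rational(-1, 50) ≈ -0.020000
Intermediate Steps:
m = -3
Function('U')(N) = Add(-12, N) (Function('U')(N) = Add(N, Mul(-3, 4)) = Add(N, -12) = Add(-12, N))
W = -55 (W = Mul(5, Add(-2, -9)) = Mul(5, -11) = -55)
Pow(Add(Function('U')(17), W), -1) = Pow(Add(Add(-12, 17), -55), -1) = Pow(Add(5, -55), -1) = Pow(-50, -1) = Rational(-1, 50)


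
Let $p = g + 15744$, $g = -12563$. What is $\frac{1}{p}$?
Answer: $\frac{1}{3181} \approx 0.00031437$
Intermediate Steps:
$p = 3181$ ($p = -12563 + 15744 = 3181$)
$\frac{1}{p} = \frac{1}{3181}$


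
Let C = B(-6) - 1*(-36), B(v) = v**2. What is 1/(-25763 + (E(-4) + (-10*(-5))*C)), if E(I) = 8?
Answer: -1/22155 ≈ -4.5137e-5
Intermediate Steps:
C = 72 (C = (-6)**2 - 1*(-36) = 36 + 36 = 72)
1/(-25763 + (E(-4) + (-10*(-5))*C)) = 1/(-25763 + (8 - 10*(-5)*72)) = 1/(-25763 + (8 + 50*72)) = 1/(-25763 + (8 + 3600)) = 1/(-25763 + 3608) = 1/(-22155) = -1/22155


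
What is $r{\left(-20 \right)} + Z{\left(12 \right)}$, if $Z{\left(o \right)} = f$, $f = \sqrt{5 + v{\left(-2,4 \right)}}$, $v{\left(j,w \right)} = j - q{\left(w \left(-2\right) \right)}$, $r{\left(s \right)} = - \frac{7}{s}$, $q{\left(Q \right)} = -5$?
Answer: $\frac{7}{20} + 2 \sqrt{2} \approx 3.1784$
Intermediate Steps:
$v{\left(j,w \right)} = 5 + j$ ($v{\left(j,w \right)} = j - -5 = j + 5 = 5 + j$)
$f = 2 \sqrt{2}$ ($f = \sqrt{5 + \left(5 - 2\right)} = \sqrt{5 + 3} = \sqrt{8} = 2 \sqrt{2} \approx 2.8284$)
$Z{\left(o \right)} = 2 \sqrt{2}$
$r{\left(-20 \right)} + Z{\left(12 \right)} = - \frac{7}{-20} + 2 \sqrt{2} = \left(-7\right) \left(- \frac{1}{20}\right) + 2 \sqrt{2} = \frac{7}{20} + 2 \sqrt{2}$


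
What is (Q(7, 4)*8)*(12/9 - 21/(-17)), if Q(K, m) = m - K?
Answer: -1048/17 ≈ -61.647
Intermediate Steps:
Q(K, m) = m - K
(Q(7, 4)*8)*(12/9 - 21/(-17)) = ((4 - 1*7)*8)*(12/9 - 21/(-17)) = ((4 - 7)*8)*(12*(1/9) - 21*(-1/17)) = (-3*8)*(4/3 + 21/17) = -24*131/51 = -1048/17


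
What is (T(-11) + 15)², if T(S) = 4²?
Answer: 961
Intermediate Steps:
T(S) = 16
(T(-11) + 15)² = (16 + 15)² = 31² = 961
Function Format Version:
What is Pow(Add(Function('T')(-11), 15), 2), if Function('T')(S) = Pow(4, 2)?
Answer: 961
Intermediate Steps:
Function('T')(S) = 16
Pow(Add(Function('T')(-11), 15), 2) = Pow(Add(16, 15), 2) = Pow(31, 2) = 961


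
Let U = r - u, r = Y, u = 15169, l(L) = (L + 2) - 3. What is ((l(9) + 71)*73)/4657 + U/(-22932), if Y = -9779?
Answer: 985840/423787 ≈ 2.3263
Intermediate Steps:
l(L) = -1 + L (l(L) = (2 + L) - 3 = -1 + L)
r = -9779
U = -24948 (U = -9779 - 1*15169 = -9779 - 15169 = -24948)
((l(9) + 71)*73)/4657 + U/(-22932) = (((-1 + 9) + 71)*73)/4657 - 24948/(-22932) = ((8 + 71)*73)*(1/4657) - 24948*(-1/22932) = (79*73)*(1/4657) + 99/91 = 5767*(1/4657) + 99/91 = 5767/4657 + 99/91 = 985840/423787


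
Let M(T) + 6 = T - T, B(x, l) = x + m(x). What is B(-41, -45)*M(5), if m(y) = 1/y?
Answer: 10092/41 ≈ 246.15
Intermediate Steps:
B(x, l) = x + 1/x
M(T) = -6 (M(T) = -6 + (T - T) = -6 + 0 = -6)
B(-41, -45)*M(5) = (-41 + 1/(-41))*(-6) = (-41 - 1/41)*(-6) = -1682/41*(-6) = 10092/41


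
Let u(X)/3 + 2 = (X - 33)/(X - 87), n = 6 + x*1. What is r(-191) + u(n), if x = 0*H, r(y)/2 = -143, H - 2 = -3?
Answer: -291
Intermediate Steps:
H = -1 (H = 2 - 3 = -1)
r(y) = -286 (r(y) = 2*(-143) = -286)
x = 0 (x = 0*(-1) = 0)
n = 6 (n = 6 + 0*1 = 6 + 0 = 6)
u(X) = -6 + 3*(-33 + X)/(-87 + X) (u(X) = -6 + 3*((X - 33)/(X - 87)) = -6 + 3*((-33 + X)/(-87 + X)) = -6 + 3*(-33 + X)/(-87 + X))
r(-191) + u(n) = -286 + 3*(141 - 1*6)/(-87 + 6) = -286 + 3*(141 - 6)/(-81) = -286 + 3*(-1/81)*135 = -286 - 5 = -291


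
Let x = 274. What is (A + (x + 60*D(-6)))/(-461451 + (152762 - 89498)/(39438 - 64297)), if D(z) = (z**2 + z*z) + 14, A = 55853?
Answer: -507844511/3823757891 ≈ -0.13281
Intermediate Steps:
D(z) = 14 + 2*z**2 (D(z) = (z**2 + z**2) + 14 = 2*z**2 + 14 = 14 + 2*z**2)
(A + (x + 60*D(-6)))/(-461451 + (152762 - 89498)/(39438 - 64297)) = (55853 + (274 + 60*(14 + 2*(-6)**2)))/(-461451 + (152762 - 89498)/(39438 - 64297)) = (55853 + (274 + 60*(14 + 2*36)))/(-461451 + 63264/(-24859)) = (55853 + (274 + 60*(14 + 72)))/(-461451 + 63264*(-1/24859)) = (55853 + (274 + 60*86))/(-461451 - 63264/24859) = (55853 + (274 + 5160))/(-11471273673/24859) = (55853 + 5434)*(-24859/11471273673) = 61287*(-24859/11471273673) = -507844511/3823757891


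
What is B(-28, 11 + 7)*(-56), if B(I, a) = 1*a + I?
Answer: 560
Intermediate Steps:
B(I, a) = I + a (B(I, a) = a + I = I + a)
B(-28, 11 + 7)*(-56) = (-28 + (11 + 7))*(-56) = (-28 + 18)*(-56) = -10*(-56) = 560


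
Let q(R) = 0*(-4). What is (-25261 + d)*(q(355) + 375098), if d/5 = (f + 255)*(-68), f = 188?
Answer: -65972611338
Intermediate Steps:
q(R) = 0
d = -150620 (d = 5*((188 + 255)*(-68)) = 5*(443*(-68)) = 5*(-30124) = -150620)
(-25261 + d)*(q(355) + 375098) = (-25261 - 150620)*(0 + 375098) = -175881*375098 = -65972611338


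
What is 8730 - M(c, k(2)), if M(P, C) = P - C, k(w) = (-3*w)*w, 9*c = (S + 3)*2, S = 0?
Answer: 26152/3 ≈ 8717.3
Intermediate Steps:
c = 2/3 (c = ((0 + 3)*2)/9 = (3*2)/9 = (1/9)*6 = 2/3 ≈ 0.66667)
k(w) = -3*w**2
8730 - M(c, k(2)) = 8730 - (2/3 - (-3)*2**2) = 8730 - (2/3 - (-3)*4) = 8730 - (2/3 - 1*(-12)) = 8730 - (2/3 + 12) = 8730 - 1*38/3 = 8730 - 38/3 = 26152/3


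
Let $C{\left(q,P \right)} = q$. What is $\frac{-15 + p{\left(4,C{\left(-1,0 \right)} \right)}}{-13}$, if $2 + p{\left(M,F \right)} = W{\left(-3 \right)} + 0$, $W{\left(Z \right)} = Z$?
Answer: $\frac{20}{13} \approx 1.5385$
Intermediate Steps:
$p{\left(M,F \right)} = -5$ ($p{\left(M,F \right)} = -2 + \left(-3 + 0\right) = -2 - 3 = -5$)
$\frac{-15 + p{\left(4,C{\left(-1,0 \right)} \right)}}{-13} = \frac{-15 - 5}{-13} = \left(-20\right) \left(- \frac{1}{13}\right) = \frac{20}{13}$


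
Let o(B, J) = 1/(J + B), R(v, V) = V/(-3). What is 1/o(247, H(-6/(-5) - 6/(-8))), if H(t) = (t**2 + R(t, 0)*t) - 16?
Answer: 93921/400 ≈ 234.80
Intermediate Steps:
R(v, V) = -V/3 (R(v, V) = V*(-1/3) = -V/3)
H(t) = -16 + t**2 (H(t) = (t**2 + (-1/3*0)*t) - 16 = (t**2 + 0*t) - 16 = (t**2 + 0) - 16 = t**2 - 16 = -16 + t**2)
o(B, J) = 1/(B + J)
1/o(247, H(-6/(-5) - 6/(-8))) = 1/(1/(247 + (-16 + (-6/(-5) - 6/(-8))**2))) = 1/(1/(247 + (-16 + (-6*(-1/5) - 6*(-1/8))**2))) = 1/(1/(247 + (-16 + (6/5 + 3/4)**2))) = 1/(1/(247 + (-16 + (39/20)**2))) = 1/(1/(247 + (-16 + 1521/400))) = 1/(1/(247 - 4879/400)) = 1/(1/(93921/400)) = 1/(400/93921) = 93921/400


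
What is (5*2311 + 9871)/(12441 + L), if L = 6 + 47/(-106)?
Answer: 2271156/1319335 ≈ 1.7214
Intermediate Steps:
L = 589/106 (L = 6 + 47*(-1/106) = 6 - 47/106 = 589/106 ≈ 5.5566)
(5*2311 + 9871)/(12441 + L) = (5*2311 + 9871)/(12441 + 589/106) = (11555 + 9871)/(1319335/106) = 21426*(106/1319335) = 2271156/1319335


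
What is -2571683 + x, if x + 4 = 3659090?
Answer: 1087403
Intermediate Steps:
x = 3659086 (x = -4 + 3659090 = 3659086)
-2571683 + x = -2571683 + 3659086 = 1087403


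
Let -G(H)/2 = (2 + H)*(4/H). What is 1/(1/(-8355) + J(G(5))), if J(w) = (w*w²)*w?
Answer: 1044375/16433442691 ≈ 6.3552e-5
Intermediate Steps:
G(H) = -8*(2 + H)/H (G(H) = -2*(2 + H)*4/H = -8*(2 + H)/H)
J(w) = w⁴ (J(w) = w³*w = w⁴)
1/(1/(-8355) + J(G(5))) = 1/(1/(-8355) + (-8 - 16/5)⁴) = 1/(-1/8355 + (-8 - 16*⅕)⁴) = 1/(-1/8355 + (-8 - 16/5)⁴) = 1/(-1/8355 + (-56/5)⁴) = 1/(-1/8355 + 9834496/625) = 1/(16433442691/1044375) = 1044375/16433442691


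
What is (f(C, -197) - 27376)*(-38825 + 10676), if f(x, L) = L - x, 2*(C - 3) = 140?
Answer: 778207254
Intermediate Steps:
C = 73 (C = 3 + (½)*140 = 3 + 70 = 73)
(f(C, -197) - 27376)*(-38825 + 10676) = ((-197 - 1*73) - 27376)*(-38825 + 10676) = ((-197 - 73) - 27376)*(-28149) = (-270 - 27376)*(-28149) = -27646*(-28149) = 778207254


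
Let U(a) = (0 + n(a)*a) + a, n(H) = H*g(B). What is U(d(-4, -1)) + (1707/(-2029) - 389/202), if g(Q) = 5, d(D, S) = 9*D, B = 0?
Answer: 2639990857/409858 ≈ 6441.2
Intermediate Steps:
n(H) = 5*H (n(H) = H*5 = 5*H)
U(a) = a + 5*a² (U(a) = (0 + (5*a)*a) + a = (0 + 5*a²) + a = 5*a² + a = a + 5*a²)
U(d(-4, -1)) + (1707/(-2029) - 389/202) = (9*(-4))*(1 + 5*(9*(-4))) + (1707/(-2029) - 389/202) = -36*(1 + 5*(-36)) + (1707*(-1/2029) - 389*1/202) = -36*(1 - 180) + (-1707/2029 - 389/202) = -36*(-179) - 1134095/409858 = 6444 - 1134095/409858 = 2639990857/409858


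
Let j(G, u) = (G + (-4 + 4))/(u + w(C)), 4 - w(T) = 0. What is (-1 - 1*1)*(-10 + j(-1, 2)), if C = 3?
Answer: 61/3 ≈ 20.333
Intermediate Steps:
w(T) = 4 (w(T) = 4 - 1*0 = 4 + 0 = 4)
j(G, u) = G/(4 + u) (j(G, u) = (G + (-4 + 4))/(u + 4) = (G + 0)/(4 + u) = G/(4 + u))
(-1 - 1*1)*(-10 + j(-1, 2)) = (-1 - 1*1)*(-10 - 1/(4 + 2)) = (-1 - 1)*(-10 - 1/6) = -2*(-10 - 1*⅙) = -2*(-10 - ⅙) = -2*(-61/6) = 61/3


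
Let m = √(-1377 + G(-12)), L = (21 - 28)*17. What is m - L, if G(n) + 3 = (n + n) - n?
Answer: 119 + 4*I*√87 ≈ 119.0 + 37.31*I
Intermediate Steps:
G(n) = -3 + n (G(n) = -3 + ((n + n) - n) = -3 + (2*n - n) = -3 + n)
L = -119 (L = -7*17 = -119)
m = 4*I*√87 (m = √(-1377 + (-3 - 12)) = √(-1377 - 15) = √(-1392) = 4*I*√87 ≈ 37.31*I)
m - L = 4*I*√87 - 1*(-119) = 4*I*√87 + 119 = 119 + 4*I*√87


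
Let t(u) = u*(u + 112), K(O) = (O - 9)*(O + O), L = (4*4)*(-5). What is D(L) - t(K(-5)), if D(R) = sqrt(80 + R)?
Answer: -35280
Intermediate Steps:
L = -80 (L = 16*(-5) = -80)
K(O) = 2*O*(-9 + O) (K(O) = (-9 + O)*(2*O) = 2*O*(-9 + O))
t(u) = u*(112 + u)
D(L) - t(K(-5)) = sqrt(80 - 80) - 2*(-5)*(-9 - 5)*(112 + 2*(-5)*(-9 - 5)) = sqrt(0) - 2*(-5)*(-14)*(112 + 2*(-5)*(-14)) = 0 - 140*(112 + 140) = 0 - 140*252 = 0 - 1*35280 = 0 - 35280 = -35280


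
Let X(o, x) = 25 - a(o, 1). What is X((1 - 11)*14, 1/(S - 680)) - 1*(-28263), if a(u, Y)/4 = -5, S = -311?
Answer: 28308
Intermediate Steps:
a(u, Y) = -20 (a(u, Y) = 4*(-5) = -20)
X(o, x) = 45 (X(o, x) = 25 - 1*(-20) = 25 + 20 = 45)
X((1 - 11)*14, 1/(S - 680)) - 1*(-28263) = 45 - 1*(-28263) = 45 + 28263 = 28308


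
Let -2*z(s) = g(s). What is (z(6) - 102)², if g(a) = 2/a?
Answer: 375769/36 ≈ 10438.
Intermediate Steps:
z(s) = -1/s
(z(6) - 102)² = (-1/6 - 102)² = (-1*⅙ - 102)² = (-⅙ - 102)² = (-613/6)² = 375769/36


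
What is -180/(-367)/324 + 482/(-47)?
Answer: -1591811/155241 ≈ -10.254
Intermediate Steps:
-180/(-367)/324 + 482/(-47) = -180*(-1/367)*(1/324) + 482*(-1/47) = (180/367)*(1/324) - 482/47 = 5/3303 - 482/47 = -1591811/155241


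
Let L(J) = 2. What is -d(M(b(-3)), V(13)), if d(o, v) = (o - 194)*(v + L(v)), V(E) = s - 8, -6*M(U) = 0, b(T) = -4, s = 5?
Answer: -194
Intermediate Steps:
M(U) = 0 (M(U) = -⅙*0 = 0)
V(E) = -3 (V(E) = 5 - 8 = -3)
d(o, v) = (-194 + o)*(2 + v) (d(o, v) = (o - 194)*(v + 2) = (-194 + o)*(2 + v))
-d(M(b(-3)), V(13)) = -(-388 - 194*(-3) + 2*0 + 0*(-3)) = -(-388 + 582 + 0 + 0) = -1*194 = -194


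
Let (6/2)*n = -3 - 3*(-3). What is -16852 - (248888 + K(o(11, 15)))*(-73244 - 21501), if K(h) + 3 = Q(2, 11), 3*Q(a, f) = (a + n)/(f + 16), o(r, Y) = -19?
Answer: 1910028369293/81 ≈ 2.3581e+10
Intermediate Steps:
n = 2 (n = (-3 - 3*(-3))/3 = (-3 + 9)/3 = (⅓)*6 = 2)
Q(a, f) = (2 + a)/(3*(16 + f)) (Q(a, f) = ((a + 2)/(f + 16))/3 = ((2 + a)/(16 + f))/3 = (2 + a)/(3*(16 + f)))
K(h) = -239/81 (K(h) = -3 + (2 + 2)/(3*(16 + 11)) = -3 + (⅓)*4/27 = -3 + (⅓)*(1/27)*4 = -3 + 4/81 = -239/81)
-16852 - (248888 + K(o(11, 15)))*(-73244 - 21501) = -16852 - (248888 - 239/81)*(-73244 - 21501) = -16852 - 20159689*(-94745)/81 = -16852 - 1*(-1910029734305/81) = -16852 + 1910029734305/81 = 1910028369293/81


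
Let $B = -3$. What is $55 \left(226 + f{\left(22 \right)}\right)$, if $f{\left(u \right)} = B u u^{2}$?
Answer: $-1744490$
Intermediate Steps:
$f{\left(u \right)} = - 3 u^{3}$ ($f{\left(u \right)} = - 3 u u^{2} = - 3 u^{3}$)
$55 \left(226 + f{\left(22 \right)}\right) = 55 \left(226 - 3 \cdot 22^{3}\right) = 55 \left(226 - 31944\right) = 55 \left(-31718\right) = -1744490$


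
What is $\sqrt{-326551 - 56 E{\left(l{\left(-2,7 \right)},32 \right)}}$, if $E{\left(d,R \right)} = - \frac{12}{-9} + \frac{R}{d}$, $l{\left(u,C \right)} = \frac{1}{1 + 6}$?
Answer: $\frac{i \sqrt{3052527}}{3} \approx 582.38 i$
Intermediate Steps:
$l{\left(u,C \right)} = \frac{1}{7}$
$E{\left(d,R \right)} = \frac{4}{3} + \frac{R}{d}$ ($E{\left(d,R \right)} = \left(-12\right) \left(- \frac{1}{9}\right) + \frac{R}{d} = \frac{4}{3} + \frac{R}{d}$)
$\sqrt{-326551 - 56 E{\left(l{\left(-2,7 \right)},32 \right)}} = \sqrt{-326551 - 56 \left(\frac{4}{3} + 32 \frac{1}{\frac{1}{7}}\right)} = \sqrt{-326551 - 56 \left(\frac{4}{3} + 32 \cdot 7\right)} = \sqrt{-326551 - 56 \left(\frac{4}{3} + 224\right)} = \sqrt{-326551 - \frac{37856}{3}} = \sqrt{- \frac{1017509}{3}} = \frac{i \sqrt{3052527}}{3}$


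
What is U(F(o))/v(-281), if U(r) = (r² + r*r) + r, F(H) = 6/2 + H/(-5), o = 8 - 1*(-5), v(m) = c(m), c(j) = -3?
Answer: -6/25 ≈ -0.24000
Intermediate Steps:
v(m) = -3
o = 13 (o = 8 + 5 = 13)
F(H) = 3 - H/5 (F(H) = 6*(½) + H*(-⅕) = 3 - H/5)
U(r) = r + 2*r² (U(r) = (r² + r²) + r = 2*r² + r = r + 2*r²)
U(F(o))/v(-281) = ((3 - ⅕*13)*(1 + 2*(3 - ⅕*13)))/(-3) = ((3 - 13/5)*(1 + 2*(3 - 13/5)))*(-⅓) = (2*(1 + 2*(⅖))/5)*(-⅓) = (2*(1 + ⅘)/5)*(-⅓) = ((⅖)*(9/5))*(-⅓) = (18/25)*(-⅓) = -6/25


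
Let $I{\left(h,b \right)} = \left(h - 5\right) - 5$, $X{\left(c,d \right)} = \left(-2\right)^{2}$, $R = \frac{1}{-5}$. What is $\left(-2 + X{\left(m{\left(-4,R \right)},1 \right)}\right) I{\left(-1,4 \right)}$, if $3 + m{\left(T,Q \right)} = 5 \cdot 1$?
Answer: $-22$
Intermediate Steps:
$R = - \frac{1}{5} \approx -0.2$
$m{\left(T,Q \right)} = 2$ ($m{\left(T,Q \right)} = -3 + 5 \cdot 1 = -3 + 5 = 2$)
$X{\left(c,d \right)} = 4$
$I{\left(h,b \right)} = -10 + h$ ($I{\left(h,b \right)} = \left(-5 + h\right) - 5 = -10 + h$)
$\left(-2 + X{\left(m{\left(-4,R \right)},1 \right)}\right) I{\left(-1,4 \right)} = \left(-2 + 4\right) \left(-10 - 1\right) = 2 \left(-11\right) = -22$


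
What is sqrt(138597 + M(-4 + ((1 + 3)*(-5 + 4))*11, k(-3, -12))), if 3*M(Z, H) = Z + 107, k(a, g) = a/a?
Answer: 5*sqrt(49902)/3 ≈ 372.31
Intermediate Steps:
k(a, g) = 1
M(Z, H) = 107/3 + Z/3 (M(Z, H) = (Z + 107)/3 = (107 + Z)/3 = 107/3 + Z/3)
sqrt(138597 + M(-4 + ((1 + 3)*(-5 + 4))*11, k(-3, -12))) = sqrt(138597 + (107/3 + (-4 + ((1 + 3)*(-5 + 4))*11)/3)) = sqrt(138597 + (107/3 + (-4 + (4*(-1))*11)/3)) = sqrt(138597 + (107/3 + (-4 - 4*11)/3)) = sqrt(138597 + (107/3 + (-4 - 44)/3)) = sqrt(138597 + (107/3 + (1/3)*(-48))) = sqrt(138597 + (107/3 - 16)) = sqrt(138597 + 59/3) = sqrt(415850/3) = 5*sqrt(49902)/3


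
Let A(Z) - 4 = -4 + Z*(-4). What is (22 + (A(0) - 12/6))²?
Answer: 400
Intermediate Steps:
A(Z) = -4*Z (A(Z) = 4 + (-4 + Z*(-4)) = 4 + (-4 - 4*Z) = -4*Z)
(22 + (A(0) - 12/6))² = (22 + (-4*0 - 12/6))² = (22 + (0 - 12/6))² = (22 + (0 - 3*⅔))² = (22 + (0 - 2))² = (22 - 2)² = 20² = 400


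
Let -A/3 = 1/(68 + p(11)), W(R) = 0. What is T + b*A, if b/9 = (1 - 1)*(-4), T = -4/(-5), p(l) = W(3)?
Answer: ⅘ ≈ 0.80000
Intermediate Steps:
p(l) = 0
T = ⅘ (T = -4*(-⅕) = ⅘ ≈ 0.80000)
b = 0 (b = 9*((1 - 1)*(-4)) = 9*(0*(-4)) = 9*0 = 0)
A = -3/68 (A = -3/(68 + 0) = -3/68 ≈ -0.044118)
T + b*A = ⅘ + 0*(-3/68) = ⅘ + 0 = ⅘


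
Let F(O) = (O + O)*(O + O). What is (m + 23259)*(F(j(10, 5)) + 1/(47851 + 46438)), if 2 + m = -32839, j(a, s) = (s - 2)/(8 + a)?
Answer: -301187812/282867 ≈ -1064.8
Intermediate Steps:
j(a, s) = (-2 + s)/(8 + a)
F(O) = 4*O² (F(O) = (2*O)*(2*O) = 4*O²)
m = -32841 (m = -2 - 32839 = -32841)
(m + 23259)*(F(j(10, 5)) + 1/(47851 + 46438)) = (-32841 + 23259)*(4*((-2 + 5)/(8 + 10))² + 1/(47851 + 46438)) = -9582*(4*(3/18)² + 1/94289) = -9582*(4*((1/18)*3)² + 1/94289) = -9582*(4*(⅙)² + 1/94289) = -9582*(4*(1/36) + 1/94289) = -9582*(⅑ + 1/94289) = -9582*94298/848601 = -301187812/282867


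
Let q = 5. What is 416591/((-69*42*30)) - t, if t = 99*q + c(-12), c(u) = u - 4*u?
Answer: -6654533/12420 ≈ -535.79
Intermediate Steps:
c(u) = -3*u
t = 531 (t = 99*5 - 3*(-12) = 495 + 36 = 531)
416591/((-69*42*30)) - t = 416591/((-69*42*30)) - 1*531 = 416591/((-2898*30)) - 531 = 416591/(-86940) - 531 = 416591*(-1/86940) - 531 = -59513/12420 - 531 = -6654533/12420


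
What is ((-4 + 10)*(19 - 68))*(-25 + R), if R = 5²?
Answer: 0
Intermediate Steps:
R = 25
((-4 + 10)*(19 - 68))*(-25 + R) = ((-4 + 10)*(19 - 68))*(-25 + 25) = (6*(-49))*0 = -294*0 = 0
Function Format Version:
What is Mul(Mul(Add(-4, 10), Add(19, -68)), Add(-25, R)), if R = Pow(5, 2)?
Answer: 0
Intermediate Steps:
R = 25
Mul(Mul(Add(-4, 10), Add(19, -68)), Add(-25, R)) = Mul(Mul(Add(-4, 10), Add(19, -68)), Add(-25, 25)) = Mul(Mul(6, -49), 0) = Mul(-294, 0) = 0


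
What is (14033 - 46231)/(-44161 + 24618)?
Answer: 32198/19543 ≈ 1.6475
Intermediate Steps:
(14033 - 46231)/(-44161 + 24618) = -32198/(-19543) = -32198*(-1/19543) = 32198/19543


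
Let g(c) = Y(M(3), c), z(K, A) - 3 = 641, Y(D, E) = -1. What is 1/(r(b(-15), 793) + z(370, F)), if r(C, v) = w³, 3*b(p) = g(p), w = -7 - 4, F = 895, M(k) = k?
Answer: -1/687 ≈ -0.0014556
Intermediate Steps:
w = -11
z(K, A) = 644 (z(K, A) = 3 + 641 = 644)
g(c) = -1
b(p) = -⅓ (b(p) = (⅓)*(-1) = -⅓)
r(C, v) = -1331 (r(C, v) = (-11)³ = -1331)
1/(r(b(-15), 793) + z(370, F)) = 1/(-1331 + 644) = 1/(-687) = -1/687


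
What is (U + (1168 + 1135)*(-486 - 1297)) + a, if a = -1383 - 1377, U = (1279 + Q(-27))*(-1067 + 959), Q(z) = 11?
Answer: -4248329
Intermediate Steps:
U = -139320 (U = (1279 + 11)*(-1067 + 959) = 1290*(-108) = -139320)
a = -2760
(U + (1168 + 1135)*(-486 - 1297)) + a = (-139320 + (1168 + 1135)*(-486 - 1297)) - 2760 = (-139320 + 2303*(-1783)) - 2760 = (-139320 - 4106249) - 2760 = -4245569 - 2760 = -4248329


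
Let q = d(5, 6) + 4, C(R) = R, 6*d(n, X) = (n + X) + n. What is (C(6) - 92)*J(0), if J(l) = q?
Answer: -1720/3 ≈ -573.33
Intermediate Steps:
d(n, X) = n/3 + X/6 (d(n, X) = ((n + X) + n)/6 = ((X + n) + n)/6 = (X + 2*n)/6 = n/3 + X/6)
q = 20/3 (q = ((⅓)*5 + (⅙)*6) + 4 = (5/3 + 1) + 4 = 8/3 + 4 = 20/3 ≈ 6.6667)
J(l) = 20/3
(C(6) - 92)*J(0) = (6 - 92)*(20/3) = -86*20/3 = -1720/3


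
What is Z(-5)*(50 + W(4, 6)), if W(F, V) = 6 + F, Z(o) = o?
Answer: -300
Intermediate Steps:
Z(-5)*(50 + W(4, 6)) = -5*(50 + (6 + 4)) = -5*(50 + 10) = -5*60 = -300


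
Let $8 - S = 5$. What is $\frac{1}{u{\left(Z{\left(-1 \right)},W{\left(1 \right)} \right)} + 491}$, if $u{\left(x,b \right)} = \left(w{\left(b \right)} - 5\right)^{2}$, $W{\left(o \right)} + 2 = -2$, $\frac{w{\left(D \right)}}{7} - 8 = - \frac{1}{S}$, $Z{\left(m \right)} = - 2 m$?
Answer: $\frac{9}{25735} \approx 0.00034972$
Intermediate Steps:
$S = 3$ ($S = 8 - 5 = 3$)
$w{\left(D \right)} = \frac{161}{3}$ ($w{\left(D \right)} = 56 + 7 \left(- \frac{1}{3}\right) = 56 - \frac{7}{3} = \frac{161}{3}$)
$W{\left(o \right)} = -4$ ($W{\left(o \right)} = -2 - 2 = -4$)
$u{\left(x,b \right)} = \frac{21316}{9}$ ($u{\left(x,b \right)} = \left(\frac{161}{3} - 5\right)^{2} = \left(\frac{146}{3}\right)^{2} = \frac{21316}{9}$)
$\frac{1}{u{\left(Z{\left(-1 \right)},W{\left(1 \right)} \right)} + 491} = \frac{1}{\frac{21316}{9} + 491} = \frac{1}{\frac{25735}{9}} = \frac{9}{25735}$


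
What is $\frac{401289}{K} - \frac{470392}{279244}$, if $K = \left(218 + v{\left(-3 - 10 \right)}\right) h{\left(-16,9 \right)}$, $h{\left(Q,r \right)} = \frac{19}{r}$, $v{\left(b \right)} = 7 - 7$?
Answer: $\frac{251642386495}{289157162} \approx 870.26$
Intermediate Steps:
$v{\left(b \right)} = 0$ ($v{\left(b \right)} = 7 - 7 = 0$)
$K = \frac{4142}{9}$ ($K = \left(218 + 0\right) \frac{19}{9} = 218 \cdot 19 \cdot \frac{1}{9} = 218 \cdot \frac{19}{9} = \frac{4142}{9} \approx 460.22$)
$\frac{401289}{K} - \frac{470392}{279244} = \frac{401289}{\frac{4142}{9}} - \frac{470392}{279244} = 401289 \cdot \frac{9}{4142} - \frac{117598}{69811} = \frac{3611601}{4142} - \frac{117598}{69811} = \frac{251642386495}{289157162}$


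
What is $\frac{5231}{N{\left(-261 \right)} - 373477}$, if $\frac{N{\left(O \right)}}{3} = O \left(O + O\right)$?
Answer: $\frac{5231}{35249} \approx 0.1484$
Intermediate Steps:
$N{\left(O \right)} = 6 O^{2}$ ($N{\left(O \right)} = 3 O \left(O + O\right) = 3 O 2 O = 3 \cdot 2 O^{2} = 6 O^{2}$)
$\frac{5231}{N{\left(-261 \right)} - 373477} = \frac{5231}{6 \left(-261\right)^{2} - 373477} = \frac{5231}{6 \cdot 68121 - 373477} = \frac{5231}{408726 - 373477} = \frac{5231}{35249}$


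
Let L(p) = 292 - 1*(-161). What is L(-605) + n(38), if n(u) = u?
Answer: 491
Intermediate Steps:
L(p) = 453 (L(p) = 292 + 161 = 453)
L(-605) + n(38) = 453 + 38 = 491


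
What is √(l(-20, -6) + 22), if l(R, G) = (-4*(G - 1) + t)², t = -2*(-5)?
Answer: √1466 ≈ 38.288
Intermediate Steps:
t = 10
l(R, G) = (14 - 4*G)² (l(R, G) = (-4*(G - 1) + 10)² = (-4*(-1 + G) + 10)² = ((4 - 4*G) + 10)² = (14 - 4*G)²)
√(l(-20, -6) + 22) = √(4*(7 - 2*(-6))² + 22) = √(4*(7 + 12)² + 22) = √(4*19² + 22) = √(4*361 + 22) = √(1444 + 22) = √1466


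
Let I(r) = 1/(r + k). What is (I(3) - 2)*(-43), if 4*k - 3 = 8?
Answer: 1806/23 ≈ 78.522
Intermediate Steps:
k = 11/4 (k = 3/4 + (1/4)*8 = 3/4 + 2 = 11/4 ≈ 2.7500)
I(r) = 1/(11/4 + r) (I(r) = 1/(r + 11/4) = 1/(11/4 + r))
(I(3) - 2)*(-43) = (4/(11 + 4*3) - 2)*(-43) = (4/(11 + 12) - 2)*(-43) = (4/23 - 2)*(-43) = -42/23*(-43) = 1806/23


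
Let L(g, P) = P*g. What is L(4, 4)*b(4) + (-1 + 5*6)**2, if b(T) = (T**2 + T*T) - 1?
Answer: 1337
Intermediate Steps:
b(T) = -1 + 2*T**2 (b(T) = (T**2 + T**2) - 1 = 2*T**2 - 1 = -1 + 2*T**2)
L(4, 4)*b(4) + (-1 + 5*6)**2 = (4*4)*(-1 + 2*4**2) + (-1 + 5*6)**2 = 16*(-1 + 2*16) + (-1 + 30)**2 = 16*(-1 + 32) + 29**2 = 16*31 + 841 = 496 + 841 = 1337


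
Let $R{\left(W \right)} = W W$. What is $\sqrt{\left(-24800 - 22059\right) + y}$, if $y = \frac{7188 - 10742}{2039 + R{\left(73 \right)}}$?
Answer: $\frac{i \sqrt{158992536693}}{1842} \approx 216.47 i$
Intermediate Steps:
$R{\left(W \right)} = W^{2}$
$y = - \frac{1777}{3684}$ ($y = \frac{7188 - 10742}{2039 + 73^{2}} = - \frac{3554}{2039 + 5329} = - \frac{3554}{7368} = \left(-3554\right) \frac{1}{7368} = - \frac{1777}{3684} \approx -0.48236$)
$\sqrt{\left(-24800 - 22059\right) + y} = \sqrt{\left(-24800 - 22059\right) - \frac{1777}{3684}} = \sqrt{-46859 - \frac{1777}{3684}} = \sqrt{- \frac{172630333}{3684}} = \frac{i \sqrt{158992536693}}{1842}$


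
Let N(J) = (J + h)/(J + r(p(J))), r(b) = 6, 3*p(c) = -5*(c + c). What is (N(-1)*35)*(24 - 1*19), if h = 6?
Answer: 175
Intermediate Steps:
p(c) = -10*c/3 (p(c) = (-5*(c + c))/3 = (-10*c)/3 = -10*c/3)
N(J) = 1 (N(J) = (J + 6)/(J + 6) = (6 + J)/(6 + J) = 1)
(N(-1)*35)*(24 - 1*19) = (1*35)*(24 - 1*19) = 35*(24 - 19) = 35*5 = 175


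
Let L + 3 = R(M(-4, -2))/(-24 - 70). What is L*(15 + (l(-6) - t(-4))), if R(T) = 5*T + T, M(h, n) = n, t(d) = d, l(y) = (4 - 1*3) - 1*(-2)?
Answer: -2970/47 ≈ -63.191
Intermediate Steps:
l(y) = 3 (l(y) = (4 - 3) + 2 = 1 + 2 = 3)
R(T) = 6*T
L = -135/47 (L = -3 + (6*(-2))/(-24 - 70) = -3 - 12/(-94) = -3 - 12*(-1/94) = -3 + 6/47 = -135/47 ≈ -2.8723)
L*(15 + (l(-6) - t(-4))) = -135*(15 + (3 - 1*(-4)))/47 = -135*(15 + (3 + 4))/47 = -135*(15 + 7)/47 = -135/47*22 = -2970/47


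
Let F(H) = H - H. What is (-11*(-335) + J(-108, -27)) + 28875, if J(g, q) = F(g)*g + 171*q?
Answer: 27943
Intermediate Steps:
F(H) = 0
J(g, q) = 171*q (J(g, q) = 0*g + 171*q = 0 + 171*q = 171*q)
(-11*(-335) + J(-108, -27)) + 28875 = (-11*(-335) + 171*(-27)) + 28875 = (3685 - 4617) + 28875 = -932 + 28875 = 27943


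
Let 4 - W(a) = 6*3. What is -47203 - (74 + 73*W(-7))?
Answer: -46255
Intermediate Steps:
W(a) = -14 (W(a) = 4 - 6*3 = 4 - 1*18 = 4 - 18 = -14)
-47203 - (74 + 73*W(-7)) = -47203 - (74 + 73*(-14)) = -47203 - (74 - 1022) = -47203 - 1*(-948) = -47203 + 948 = -46255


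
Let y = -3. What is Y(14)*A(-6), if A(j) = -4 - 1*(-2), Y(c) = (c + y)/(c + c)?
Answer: -11/14 ≈ -0.78571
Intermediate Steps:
Y(c) = (-3 + c)/(2*c) (Y(c) = (c - 3)/(c + c) = (-3 + c)/((2*c)) = (-3 + c)*(1/(2*c)) = (-3 + c)/(2*c))
A(j) = -2 (A(j) = -4 + 2 = -2)
Y(14)*A(-6) = ((½)*(-3 + 14)/14)*(-2) = ((½)*(1/14)*11)*(-2) = (11/28)*(-2) = -11/14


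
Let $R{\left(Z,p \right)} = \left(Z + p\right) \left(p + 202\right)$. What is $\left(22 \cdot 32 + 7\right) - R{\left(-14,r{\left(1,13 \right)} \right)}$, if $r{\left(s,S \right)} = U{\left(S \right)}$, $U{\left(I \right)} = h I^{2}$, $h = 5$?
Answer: $-869346$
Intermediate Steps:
$U{\left(I \right)} = 5 I^{2}$
$r{\left(s,S \right)} = 5 S^{2}$
$R{\left(Z,p \right)} = \left(202 + p\right) \left(Z + p\right)$ ($R{\left(Z,p \right)} = \left(Z + p\right) \left(202 + p\right) = \left(202 + p\right) \left(Z + p\right)$)
$\left(22 \cdot 32 + 7\right) - R{\left(-14,r{\left(1,13 \right)} \right)} = \left(22 \cdot 32 + 7\right) - \left(\left(5 \cdot 13^{2}\right)^{2} + 202 \left(-14\right) + 202 \cdot 5 \cdot 13^{2} - 14 \cdot 5 \cdot 13^{2}\right) = \left(704 + 7\right) - \left(\left(5 \cdot 169\right)^{2} - 2828 + 202 \cdot 5 \cdot 169 - 14 \cdot 5 \cdot 169\right) = 711 - \left(845^{2} - 2828 + 202 \cdot 845 - 11830\right) = 711 - \left(714025 - 2828 + 170690 - 11830\right) = 711 - 870057 = -869346$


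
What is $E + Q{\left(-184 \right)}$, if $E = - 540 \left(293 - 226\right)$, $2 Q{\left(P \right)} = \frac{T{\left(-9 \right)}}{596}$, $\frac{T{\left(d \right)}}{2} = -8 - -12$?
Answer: $- \frac{5390819}{149} \approx -36180.0$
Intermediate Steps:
$T{\left(d \right)} = 8$ ($T{\left(d \right)} = 2 \left(-8 - -12\right) = 2 \left(-8 + 12\right) = 2 \cdot 4 = 8$)
$Q{\left(P \right)} = \frac{1}{149}$ ($Q{\left(P \right)} = \frac{8 \cdot \frac{1}{596}}{2} = \frac{1}{2} \cdot \frac{2}{149} = \frac{1}{149}$)
$E = -36180$ ($E = - 540 \left(293 - 226\right) = \left(-540\right) 67 = -36180$)
$E + Q{\left(-184 \right)} = -36180 + \frac{1}{149} = - \frac{5390819}{149}$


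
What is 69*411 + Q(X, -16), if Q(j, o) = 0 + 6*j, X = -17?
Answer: 28257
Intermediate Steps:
Q(j, o) = 6*j
69*411 + Q(X, -16) = 69*411 + 6*(-17) = 28359 - 102 = 28257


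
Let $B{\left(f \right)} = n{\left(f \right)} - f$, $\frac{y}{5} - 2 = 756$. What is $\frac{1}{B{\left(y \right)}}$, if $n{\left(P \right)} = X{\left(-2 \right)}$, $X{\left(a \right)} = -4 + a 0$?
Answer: $- \frac{1}{3794} \approx -0.00026357$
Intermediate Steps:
$y = 3790$ ($y = 10 + 5 \cdot 756 = 10 + 3780 = 3790$)
$X{\left(a \right)} = -4$ ($X{\left(a \right)} = -4 + 0 = -4$)
$n{\left(P \right)} = -4$
$B{\left(f \right)} = -4 - f$
$\frac{1}{B{\left(y \right)}} = \frac{1}{-4 - 3790} = \frac{1}{-3794} = - \frac{1}{3794}$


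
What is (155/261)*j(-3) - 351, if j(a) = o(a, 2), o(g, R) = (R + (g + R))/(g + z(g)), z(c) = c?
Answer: -549821/1566 ≈ -351.10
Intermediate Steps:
o(g, R) = (g + 2*R)/(2*g) (o(g, R) = (R + (g + R))/(g + g) = (R + (R + g))/((2*g)) = (g + 2*R)*(1/(2*g)) = (g + 2*R)/(2*g))
j(a) = (2 + a/2)/a
(155/261)*j(-3) - 351 = (155/261)*((½)*(4 - 3)/(-3)) - 351 = (155*(1/261))*((½)*(-⅓)*1) - 351 = (155/261)*(-⅙) - 351 = -155/1566 - 351 = -549821/1566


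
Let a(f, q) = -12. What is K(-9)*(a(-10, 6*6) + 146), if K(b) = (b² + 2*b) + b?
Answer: 7236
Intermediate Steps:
K(b) = b² + 3*b
K(-9)*(a(-10, 6*6) + 146) = (-9*(3 - 9))*(-12 + 146) = -9*(-6)*134 = 54*134 = 7236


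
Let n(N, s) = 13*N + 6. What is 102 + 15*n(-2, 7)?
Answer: -198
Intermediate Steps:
n(N, s) = 6 + 13*N
102 + 15*n(-2, 7) = 102 + 15*(6 + 13*(-2)) = 102 + 15*(6 - 26) = 102 + 15*(-20) = 102 - 300 = -198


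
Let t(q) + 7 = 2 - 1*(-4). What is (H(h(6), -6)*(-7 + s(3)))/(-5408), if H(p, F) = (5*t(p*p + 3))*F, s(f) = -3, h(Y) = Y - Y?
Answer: 75/1352 ≈ 0.055473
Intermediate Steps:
h(Y) = 0
t(q) = -1 (t(q) = -7 + (2 - 1*(-4)) = -7 + (2 + 4) = -7 + 6 = -1)
H(p, F) = -5*F (H(p, F) = (5*(-1))*F = -5*F)
(H(h(6), -6)*(-7 + s(3)))/(-5408) = ((-5*(-6))*(-7 - 3))/(-5408) = (30*(-10))*(-1/5408) = -300*(-1/5408) = 75/1352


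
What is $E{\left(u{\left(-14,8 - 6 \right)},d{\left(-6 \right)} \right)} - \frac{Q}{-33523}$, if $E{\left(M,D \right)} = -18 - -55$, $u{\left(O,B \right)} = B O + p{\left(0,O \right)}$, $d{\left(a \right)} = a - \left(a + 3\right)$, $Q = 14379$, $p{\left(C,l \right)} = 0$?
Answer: $\frac{1254730}{33523} \approx 37.429$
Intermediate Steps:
$d{\left(a \right)} = -3$ ($d{\left(a \right)} = a - \left(3 + a\right) = -3$)
$u{\left(O,B \right)} = B O$ ($u{\left(O,B \right)} = B O + 0 = B O$)
$E{\left(M,D \right)} = 37$ ($E{\left(M,D \right)} = -18 + 55 = 37$)
$E{\left(u{\left(-14,8 - 6 \right)},d{\left(-6 \right)} \right)} - \frac{Q}{-33523} = 37 - \frac{14379}{-33523} = 37 - 14379 \left(- \frac{1}{33523}\right) = 37 - - \frac{14379}{33523} = 37 + \frac{14379}{33523} = \frac{1254730}{33523}$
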